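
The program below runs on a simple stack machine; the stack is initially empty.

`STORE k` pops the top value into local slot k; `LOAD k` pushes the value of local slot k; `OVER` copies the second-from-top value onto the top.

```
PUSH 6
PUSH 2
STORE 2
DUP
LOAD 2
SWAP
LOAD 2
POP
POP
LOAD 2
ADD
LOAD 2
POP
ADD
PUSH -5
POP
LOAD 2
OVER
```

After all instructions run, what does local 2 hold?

2

PUSH 6  : 6
PUSH 2  : 6 2
STORE 2 : 6
DUP     : 6 6
LOAD 2  : 6 6 2
SWAP    : 6 2 6
LOAD 2  : 6 2 6 2
POP     : 6 2 6
POP     : 6 2
LOAD 2  : 6 2 2
ADD     : 6 4
LOAD 2  : 6 4 2
POP     : 6 4
ADD     : 10
PUSH -5 : 10 -5
POP     : 10
LOAD 2  : 10 2
OVER    : 10 2 10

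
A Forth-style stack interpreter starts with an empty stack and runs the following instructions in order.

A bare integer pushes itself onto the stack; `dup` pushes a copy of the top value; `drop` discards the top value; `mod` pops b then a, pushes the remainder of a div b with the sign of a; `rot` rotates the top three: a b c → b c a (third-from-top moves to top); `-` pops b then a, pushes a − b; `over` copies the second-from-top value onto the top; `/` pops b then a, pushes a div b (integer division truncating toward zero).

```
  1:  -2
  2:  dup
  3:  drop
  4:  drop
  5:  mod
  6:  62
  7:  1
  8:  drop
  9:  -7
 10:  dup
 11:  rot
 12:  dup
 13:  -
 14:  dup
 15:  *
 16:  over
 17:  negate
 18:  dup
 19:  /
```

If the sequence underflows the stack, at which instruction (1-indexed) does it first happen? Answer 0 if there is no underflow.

-2   : -2
dup  : -2 -2
drop : -2
drop : (empty)
mod  — needs 2 operands, stack has 0 → underflow

5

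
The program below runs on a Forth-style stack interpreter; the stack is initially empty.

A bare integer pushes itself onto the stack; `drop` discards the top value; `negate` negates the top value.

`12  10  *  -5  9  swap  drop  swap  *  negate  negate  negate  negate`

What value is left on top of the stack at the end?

1080

12     : [12]
10     : [12, 10]
*      : [120]
-5     : [120, -5]
9      : [120, -5, 9]
swap   : [120, 9, -5]
drop   : [120, 9]
swap   : [9, 120]
*      : [1080]
negate : [-1080]
negate : [1080]
negate : [-1080]
negate : [1080]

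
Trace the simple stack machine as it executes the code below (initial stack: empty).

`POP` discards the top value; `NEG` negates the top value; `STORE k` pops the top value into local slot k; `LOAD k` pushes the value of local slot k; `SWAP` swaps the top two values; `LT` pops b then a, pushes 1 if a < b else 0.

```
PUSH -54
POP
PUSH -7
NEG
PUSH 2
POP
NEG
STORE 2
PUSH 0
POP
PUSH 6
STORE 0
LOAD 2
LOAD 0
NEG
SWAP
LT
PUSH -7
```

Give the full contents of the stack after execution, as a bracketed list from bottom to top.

[0, -7]

PUSH -54 : -54
POP      : (empty)
PUSH -7  : -7
NEG      : 7
PUSH 2   : 7 2
POP      : 7
NEG      : -7
STORE 2  : (empty)
PUSH 0   : 0
POP      : (empty)
PUSH 6   : 6
STORE 0  : (empty)
LOAD 2   : -7
LOAD 0   : -7 6
NEG      : -7 -6
SWAP     : -6 -7
LT       : 0
PUSH -7  : 0 -7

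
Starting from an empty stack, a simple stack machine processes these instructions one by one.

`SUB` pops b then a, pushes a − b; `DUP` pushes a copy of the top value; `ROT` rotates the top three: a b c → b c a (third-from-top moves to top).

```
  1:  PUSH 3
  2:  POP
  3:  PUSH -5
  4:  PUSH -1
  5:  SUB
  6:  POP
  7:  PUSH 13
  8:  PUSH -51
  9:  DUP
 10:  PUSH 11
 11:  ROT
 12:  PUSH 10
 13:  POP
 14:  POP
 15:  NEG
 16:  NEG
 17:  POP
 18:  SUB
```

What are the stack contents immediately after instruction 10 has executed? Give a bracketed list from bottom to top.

PUSH 3   -> 3
POP      -> (empty)
PUSH -5  -> -5
PUSH -1  -> -5 -1
SUB      -> -4
POP      -> (empty)
PUSH 13  -> 13
PUSH -51 -> 13 -51
DUP      -> 13 -51 -51
PUSH 11  -> 13 -51 -51 11

[13, -51, -51, 11]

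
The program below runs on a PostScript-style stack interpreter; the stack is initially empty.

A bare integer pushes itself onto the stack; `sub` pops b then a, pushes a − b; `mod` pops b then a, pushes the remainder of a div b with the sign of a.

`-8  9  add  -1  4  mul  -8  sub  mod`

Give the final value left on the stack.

1

-8  → -8
9   → -8 9
add → 1
-1  → 1 -1
4   → 1 -1 4
mul → 1 -4
-8  → 1 -4 -8
sub → 1 4
mod → 1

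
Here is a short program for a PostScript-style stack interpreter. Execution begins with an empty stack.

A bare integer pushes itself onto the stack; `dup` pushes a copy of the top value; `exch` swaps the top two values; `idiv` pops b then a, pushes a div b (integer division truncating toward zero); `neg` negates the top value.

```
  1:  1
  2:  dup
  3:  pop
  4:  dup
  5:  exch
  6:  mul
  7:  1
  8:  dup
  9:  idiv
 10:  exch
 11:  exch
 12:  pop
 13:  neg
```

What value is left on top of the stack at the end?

-1

1    → 1
dup  → 1 1
pop  → 1
dup  → 1 1
exch → 1 1
mul  → 1
1    → 1 1
dup  → 1 1 1
idiv → 1 1
exch → 1 1
exch → 1 1
pop  → 1
neg  → -1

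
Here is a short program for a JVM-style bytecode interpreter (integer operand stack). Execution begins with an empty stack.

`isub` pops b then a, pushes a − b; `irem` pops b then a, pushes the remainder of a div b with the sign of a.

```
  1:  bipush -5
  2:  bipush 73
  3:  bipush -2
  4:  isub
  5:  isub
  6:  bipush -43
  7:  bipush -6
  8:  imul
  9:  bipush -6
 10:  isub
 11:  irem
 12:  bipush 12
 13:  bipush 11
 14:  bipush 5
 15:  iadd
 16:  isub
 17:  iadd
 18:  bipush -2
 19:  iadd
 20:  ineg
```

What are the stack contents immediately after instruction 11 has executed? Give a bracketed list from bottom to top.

bipush -5  -> [-5]
bipush 73  -> [-5, 73]
bipush -2  -> [-5, 73, -2]
isub       -> [-5, 75]
isub       -> [-80]
bipush -43 -> [-80, -43]
bipush -6  -> [-80, -43, -6]
imul       -> [-80, 258]
bipush -6  -> [-80, 258, -6]
isub       -> [-80, 264]
irem       -> [-80]

[-80]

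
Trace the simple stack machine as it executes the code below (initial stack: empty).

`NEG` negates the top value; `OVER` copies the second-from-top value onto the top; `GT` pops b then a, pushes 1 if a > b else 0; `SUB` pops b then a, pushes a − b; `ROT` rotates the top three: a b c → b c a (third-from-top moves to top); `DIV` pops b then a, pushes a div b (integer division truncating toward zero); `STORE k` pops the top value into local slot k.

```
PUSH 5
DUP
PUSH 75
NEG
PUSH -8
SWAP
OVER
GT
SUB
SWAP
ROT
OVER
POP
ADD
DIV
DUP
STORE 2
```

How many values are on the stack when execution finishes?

PUSH 5  -> 5
DUP     -> 5 5
PUSH 75 -> 5 5 75
NEG     -> 5 5 -75
PUSH -8 -> 5 5 -75 -8
SWAP    -> 5 5 -8 -75
OVER    -> 5 5 -8 -75 -8
GT      -> 5 5 -8 0
SUB     -> 5 5 -8
SWAP    -> 5 -8 5
ROT     -> -8 5 5
OVER    -> -8 5 5 5
POP     -> -8 5 5
ADD     -> -8 10
DIV     -> 0
DUP     -> 0 0
STORE 2 -> 0

1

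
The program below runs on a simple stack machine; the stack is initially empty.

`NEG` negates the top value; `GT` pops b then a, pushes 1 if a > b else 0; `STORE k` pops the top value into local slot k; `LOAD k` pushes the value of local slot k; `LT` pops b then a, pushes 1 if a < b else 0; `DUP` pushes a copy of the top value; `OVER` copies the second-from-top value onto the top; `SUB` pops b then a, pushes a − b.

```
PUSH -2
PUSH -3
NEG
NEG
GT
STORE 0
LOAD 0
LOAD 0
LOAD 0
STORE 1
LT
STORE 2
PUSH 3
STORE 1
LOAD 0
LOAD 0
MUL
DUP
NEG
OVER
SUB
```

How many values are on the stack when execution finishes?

PUSH -2 -> -2
PUSH -3 -> -2 -3
NEG     -> -2 3
NEG     -> -2 -3
GT      -> 1
STORE 0 -> (empty)
LOAD 0  -> 1
LOAD 0  -> 1 1
LOAD 0  -> 1 1 1
STORE 1 -> 1 1
LT      -> 0
STORE 2 -> (empty)
PUSH 3  -> 3
STORE 1 -> (empty)
LOAD 0  -> 1
LOAD 0  -> 1 1
MUL     -> 1
DUP     -> 1 1
NEG     -> 1 -1
OVER    -> 1 -1 1
SUB     -> 1 -2

2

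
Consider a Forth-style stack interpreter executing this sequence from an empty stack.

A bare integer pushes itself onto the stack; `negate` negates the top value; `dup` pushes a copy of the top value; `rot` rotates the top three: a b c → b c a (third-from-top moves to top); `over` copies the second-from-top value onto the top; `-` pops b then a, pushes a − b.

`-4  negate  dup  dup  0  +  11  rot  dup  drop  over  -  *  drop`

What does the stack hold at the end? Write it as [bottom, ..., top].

[4, 4]

-4     : [-4]
negate : [4]
dup    : [4, 4]
dup    : [4, 4, 4]
0      : [4, 4, 4, 0]
+      : [4, 4, 4]
11     : [4, 4, 4, 11]
rot    : [4, 4, 11, 4]
dup    : [4, 4, 11, 4, 4]
drop   : [4, 4, 11, 4]
over   : [4, 4, 11, 4, 11]
-      : [4, 4, 11, -7]
*      : [4, 4, -77]
drop   : [4, 4]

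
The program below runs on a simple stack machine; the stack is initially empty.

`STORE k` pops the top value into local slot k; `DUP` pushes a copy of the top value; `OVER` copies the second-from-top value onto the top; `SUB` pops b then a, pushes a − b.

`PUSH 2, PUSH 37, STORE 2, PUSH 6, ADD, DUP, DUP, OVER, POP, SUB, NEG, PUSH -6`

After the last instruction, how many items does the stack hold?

3

PUSH 2   [2]
PUSH 37  [2, 37]
STORE 2  [2]
PUSH 6   [2, 6]
ADD      [8]
DUP      [8, 8]
DUP      [8, 8, 8]
OVER     [8, 8, 8, 8]
POP      [8, 8, 8]
SUB      [8, 0]
NEG      [8, 0]
PUSH -6  [8, 0, -6]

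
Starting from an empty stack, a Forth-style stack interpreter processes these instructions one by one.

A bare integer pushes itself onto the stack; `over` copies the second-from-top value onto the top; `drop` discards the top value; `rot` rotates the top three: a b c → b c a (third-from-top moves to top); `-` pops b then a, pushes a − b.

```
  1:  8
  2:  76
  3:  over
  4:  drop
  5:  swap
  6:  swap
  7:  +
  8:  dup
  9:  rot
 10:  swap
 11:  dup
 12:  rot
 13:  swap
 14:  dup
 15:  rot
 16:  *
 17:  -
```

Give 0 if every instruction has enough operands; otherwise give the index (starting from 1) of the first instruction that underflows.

8     [8]
76    [8, 76]
over  [8, 76, 8]
drop  [8, 76]
swap  [76, 8]
swap  [8, 76]
+     [84]
dup   [84, 84]
rot  — needs 3 operands, stack has 2 → underflow

9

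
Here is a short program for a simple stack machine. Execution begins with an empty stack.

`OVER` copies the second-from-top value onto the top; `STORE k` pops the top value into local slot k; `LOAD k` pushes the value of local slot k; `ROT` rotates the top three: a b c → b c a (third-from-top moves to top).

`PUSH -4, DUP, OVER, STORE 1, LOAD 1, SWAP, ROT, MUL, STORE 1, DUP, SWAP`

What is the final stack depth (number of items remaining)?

2

PUSH -4  -4
DUP      -4 -4
OVER     -4 -4 -4
STORE 1  -4 -4
LOAD 1   -4 -4 -4
SWAP     -4 -4 -4
ROT      -4 -4 -4
MUL      -4 16
STORE 1  -4
DUP      -4 -4
SWAP     -4 -4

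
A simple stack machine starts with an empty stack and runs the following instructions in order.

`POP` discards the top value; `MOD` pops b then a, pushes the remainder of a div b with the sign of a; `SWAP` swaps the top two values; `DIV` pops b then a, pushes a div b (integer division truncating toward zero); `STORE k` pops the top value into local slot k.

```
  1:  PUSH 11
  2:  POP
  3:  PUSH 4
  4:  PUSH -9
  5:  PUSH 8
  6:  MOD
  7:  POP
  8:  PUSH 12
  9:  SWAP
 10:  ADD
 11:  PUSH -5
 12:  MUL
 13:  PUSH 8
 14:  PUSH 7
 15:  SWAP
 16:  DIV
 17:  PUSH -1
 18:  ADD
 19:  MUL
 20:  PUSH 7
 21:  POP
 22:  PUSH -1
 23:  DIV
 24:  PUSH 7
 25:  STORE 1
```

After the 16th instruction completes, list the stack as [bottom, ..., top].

[-80, 0]

PUSH 11  11
POP      (empty)
PUSH 4   4
PUSH -9  4 -9
PUSH 8   4 -9 8
MOD      4 -1
POP      4
PUSH 12  4 12
SWAP     12 4
ADD      16
PUSH -5  16 -5
MUL      -80
PUSH 8   -80 8
PUSH 7   -80 8 7
SWAP     -80 7 8
DIV      -80 0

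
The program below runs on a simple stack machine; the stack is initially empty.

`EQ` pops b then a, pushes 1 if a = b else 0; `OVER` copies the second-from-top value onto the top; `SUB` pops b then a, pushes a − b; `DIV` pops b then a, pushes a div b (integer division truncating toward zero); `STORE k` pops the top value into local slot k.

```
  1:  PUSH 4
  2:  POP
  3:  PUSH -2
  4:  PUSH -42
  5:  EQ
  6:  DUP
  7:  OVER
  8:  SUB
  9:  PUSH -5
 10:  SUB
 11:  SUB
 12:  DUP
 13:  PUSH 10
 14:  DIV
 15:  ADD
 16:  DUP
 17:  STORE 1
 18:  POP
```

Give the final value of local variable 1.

PUSH 4   → [4]
POP      → []
PUSH -2  → [-2]
PUSH -42 → [-2, -42]
EQ       → [0]
DUP      → [0, 0]
OVER     → [0, 0, 0]
SUB      → [0, 0]
PUSH -5  → [0, 0, -5]
SUB      → [0, 5]
SUB      → [-5]
DUP      → [-5, -5]
PUSH 10  → [-5, -5, 10]
DIV      → [-5, 0]
ADD      → [-5]
DUP      → [-5, -5]
STORE 1  → [-5]
POP      → []

-5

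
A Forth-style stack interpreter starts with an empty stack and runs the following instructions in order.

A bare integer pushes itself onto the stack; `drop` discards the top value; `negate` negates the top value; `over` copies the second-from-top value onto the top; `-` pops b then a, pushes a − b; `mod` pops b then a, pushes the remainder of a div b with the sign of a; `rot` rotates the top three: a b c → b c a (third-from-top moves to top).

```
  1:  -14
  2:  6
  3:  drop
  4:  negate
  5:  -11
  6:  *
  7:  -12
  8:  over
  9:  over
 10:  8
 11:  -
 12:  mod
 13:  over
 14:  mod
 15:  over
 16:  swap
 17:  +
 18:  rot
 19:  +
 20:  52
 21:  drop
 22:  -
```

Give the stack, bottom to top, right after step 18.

-14    → -14
6      → -14 6
drop   → -14
negate → 14
-11    → 14 -11
*      → -154
-12    → -154 -12
over   → -154 -12 -154
over   → -154 -12 -154 -12
8      → -154 -12 -154 -12 8
-      → -154 -12 -154 -20
mod    → -154 -12 -14
over   → -154 -12 -14 -12
mod    → -154 -12 -2
over   → -154 -12 -2 -12
swap   → -154 -12 -12 -2
+      → -154 -12 -14
rot    → -12 -14 -154

[-12, -14, -154]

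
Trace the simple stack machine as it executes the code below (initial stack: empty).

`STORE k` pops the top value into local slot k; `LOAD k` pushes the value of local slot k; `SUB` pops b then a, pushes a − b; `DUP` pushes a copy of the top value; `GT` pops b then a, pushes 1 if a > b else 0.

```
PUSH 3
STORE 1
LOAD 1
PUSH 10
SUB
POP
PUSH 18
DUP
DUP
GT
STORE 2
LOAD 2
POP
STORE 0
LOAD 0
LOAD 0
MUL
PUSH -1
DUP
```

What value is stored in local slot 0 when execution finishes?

PUSH 3  -> [3]
STORE 1 -> []
LOAD 1  -> [3]
PUSH 10 -> [3, 10]
SUB     -> [-7]
POP     -> []
PUSH 18 -> [18]
DUP     -> [18, 18]
DUP     -> [18, 18, 18]
GT      -> [18, 0]
STORE 2 -> [18]
LOAD 2  -> [18, 0]
POP     -> [18]
STORE 0 -> []
LOAD 0  -> [18]
LOAD 0  -> [18, 18]
MUL     -> [324]
PUSH -1 -> [324, -1]
DUP     -> [324, -1, -1]

18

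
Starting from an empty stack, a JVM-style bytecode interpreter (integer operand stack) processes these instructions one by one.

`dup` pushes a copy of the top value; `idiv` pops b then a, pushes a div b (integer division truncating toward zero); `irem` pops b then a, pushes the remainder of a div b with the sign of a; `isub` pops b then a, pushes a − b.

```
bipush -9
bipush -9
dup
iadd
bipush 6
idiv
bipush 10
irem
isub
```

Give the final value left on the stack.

bipush -9 -> -9
bipush -9 -> -9 -9
dup       -> -9 -9 -9
iadd      -> -9 -18
bipush 6  -> -9 -18 6
idiv      -> -9 -3
bipush 10 -> -9 -3 10
irem      -> -9 -3
isub      -> -6

-6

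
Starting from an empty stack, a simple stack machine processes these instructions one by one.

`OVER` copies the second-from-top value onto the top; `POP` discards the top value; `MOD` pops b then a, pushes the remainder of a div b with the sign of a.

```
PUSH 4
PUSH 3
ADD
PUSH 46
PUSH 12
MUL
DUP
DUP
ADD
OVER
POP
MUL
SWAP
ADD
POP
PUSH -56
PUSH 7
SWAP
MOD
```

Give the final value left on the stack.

PUSH 4    4
PUSH 3    4 3
ADD       7
PUSH 46   7 46
PUSH 12   7 46 12
MUL       7 552
DUP       7 552 552
DUP       7 552 552 552
ADD       7 552 1104
OVER      7 552 1104 552
POP       7 552 1104
MUL       7 609408
SWAP      609408 7
ADD       609415
POP       (empty)
PUSH -56  -56
PUSH 7    -56 7
SWAP      7 -56
MOD       7

7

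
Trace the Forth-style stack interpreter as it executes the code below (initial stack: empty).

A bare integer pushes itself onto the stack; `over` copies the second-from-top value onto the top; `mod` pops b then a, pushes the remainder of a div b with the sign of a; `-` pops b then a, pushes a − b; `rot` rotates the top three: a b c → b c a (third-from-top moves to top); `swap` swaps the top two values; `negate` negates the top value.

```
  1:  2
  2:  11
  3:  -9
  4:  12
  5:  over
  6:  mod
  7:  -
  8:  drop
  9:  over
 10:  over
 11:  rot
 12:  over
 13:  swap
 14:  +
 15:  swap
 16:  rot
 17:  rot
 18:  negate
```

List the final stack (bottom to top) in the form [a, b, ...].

2      : [2]
11     : [2, 11]
-9     : [2, 11, -9]
12     : [2, 11, -9, 12]
over   : [2, 11, -9, 12, -9]
mod    : [2, 11, -9, 3]
-      : [2, 11, -12]
drop   : [2, 11]
over   : [2, 11, 2]
over   : [2, 11, 2, 11]
rot    : [2, 2, 11, 11]
over   : [2, 2, 11, 11, 11]
swap   : [2, 2, 11, 11, 11]
+      : [2, 2, 11, 22]
swap   : [2, 2, 22, 11]
rot    : [2, 22, 11, 2]
rot    : [2, 11, 2, 22]
negate : [2, 11, 2, -22]

[2, 11, 2, -22]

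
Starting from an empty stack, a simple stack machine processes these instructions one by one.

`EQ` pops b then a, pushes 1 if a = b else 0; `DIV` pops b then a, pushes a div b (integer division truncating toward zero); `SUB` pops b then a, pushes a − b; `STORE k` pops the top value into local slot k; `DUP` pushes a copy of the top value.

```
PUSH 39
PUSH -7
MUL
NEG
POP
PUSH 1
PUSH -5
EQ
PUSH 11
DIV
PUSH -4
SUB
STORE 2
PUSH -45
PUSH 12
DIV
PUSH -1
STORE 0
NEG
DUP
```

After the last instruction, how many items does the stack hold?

2

PUSH 39   [39]
PUSH -7   [39, -7]
MUL       [-273]
NEG       [273]
POP       []
PUSH 1    [1]
PUSH -5   [1, -5]
EQ        [0]
PUSH 11   [0, 11]
DIV       [0]
PUSH -4   [0, -4]
SUB       [4]
STORE 2   []
PUSH -45  [-45]
PUSH 12   [-45, 12]
DIV       [-3]
PUSH -1   [-3, -1]
STORE 0   [-3]
NEG       [3]
DUP       [3, 3]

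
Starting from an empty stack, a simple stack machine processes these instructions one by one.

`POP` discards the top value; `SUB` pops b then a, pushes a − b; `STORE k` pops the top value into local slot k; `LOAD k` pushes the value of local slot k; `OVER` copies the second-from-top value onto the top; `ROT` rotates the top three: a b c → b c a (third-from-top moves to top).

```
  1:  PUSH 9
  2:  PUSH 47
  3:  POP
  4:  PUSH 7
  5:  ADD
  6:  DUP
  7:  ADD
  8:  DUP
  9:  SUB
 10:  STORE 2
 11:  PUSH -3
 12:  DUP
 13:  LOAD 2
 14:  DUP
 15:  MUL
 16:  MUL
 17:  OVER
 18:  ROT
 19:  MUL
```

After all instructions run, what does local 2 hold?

PUSH 9  -> [9]
PUSH 47 -> [9, 47]
POP     -> [9]
PUSH 7  -> [9, 7]
ADD     -> [16]
DUP     -> [16, 16]
ADD     -> [32]
DUP     -> [32, 32]
SUB     -> [0]
STORE 2 -> []
PUSH -3 -> [-3]
DUP     -> [-3, -3]
LOAD 2  -> [-3, -3, 0]
DUP     -> [-3, -3, 0, 0]
MUL     -> [-3, -3, 0]
MUL     -> [-3, 0]
OVER    -> [-3, 0, -3]
ROT     -> [0, -3, -3]
MUL     -> [0, 9]

0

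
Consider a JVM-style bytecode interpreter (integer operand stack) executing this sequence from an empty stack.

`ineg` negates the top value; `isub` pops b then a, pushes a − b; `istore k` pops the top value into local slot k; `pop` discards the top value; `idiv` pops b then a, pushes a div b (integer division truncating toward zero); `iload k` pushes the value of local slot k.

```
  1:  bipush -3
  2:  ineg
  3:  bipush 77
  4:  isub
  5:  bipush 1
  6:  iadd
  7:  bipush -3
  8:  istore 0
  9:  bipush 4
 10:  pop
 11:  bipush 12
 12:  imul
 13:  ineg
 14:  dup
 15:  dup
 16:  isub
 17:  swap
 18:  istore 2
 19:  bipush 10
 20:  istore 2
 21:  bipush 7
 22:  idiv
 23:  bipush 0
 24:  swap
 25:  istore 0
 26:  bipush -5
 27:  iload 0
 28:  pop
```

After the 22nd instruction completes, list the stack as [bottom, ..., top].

[0]

bipush -3 -> -3
ineg      -> 3
bipush 77 -> 3 77
isub      -> -74
bipush 1  -> -74 1
iadd      -> -73
bipush -3 -> -73 -3
istore 0  -> -73
bipush 4  -> -73 4
pop       -> -73
bipush 12 -> -73 12
imul      -> -876
ineg      -> 876
dup       -> 876 876
dup       -> 876 876 876
isub      -> 876 0
swap      -> 0 876
istore 2  -> 0
bipush 10 -> 0 10
istore 2  -> 0
bipush 7  -> 0 7
idiv      -> 0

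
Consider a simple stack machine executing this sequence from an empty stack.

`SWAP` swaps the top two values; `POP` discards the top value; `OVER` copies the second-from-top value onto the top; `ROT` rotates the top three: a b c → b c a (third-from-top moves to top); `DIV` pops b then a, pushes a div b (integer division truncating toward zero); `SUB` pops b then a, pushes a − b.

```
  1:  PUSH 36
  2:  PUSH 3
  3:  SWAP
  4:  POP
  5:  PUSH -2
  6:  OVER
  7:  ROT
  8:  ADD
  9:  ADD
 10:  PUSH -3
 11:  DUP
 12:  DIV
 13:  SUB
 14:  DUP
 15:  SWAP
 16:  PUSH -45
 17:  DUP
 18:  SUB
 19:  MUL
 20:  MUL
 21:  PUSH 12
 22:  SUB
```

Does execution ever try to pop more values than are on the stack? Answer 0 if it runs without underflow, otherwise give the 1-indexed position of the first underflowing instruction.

0

PUSH 36  -> [36]
PUSH 3   -> [36, 3]
SWAP     -> [3, 36]
POP      -> [3]
PUSH -2  -> [3, -2]
OVER     -> [3, -2, 3]
ROT      -> [-2, 3, 3]
ADD      -> [-2, 6]
ADD      -> [4]
PUSH -3  -> [4, -3]
DUP      -> [4, -3, -3]
DIV      -> [4, 1]
SUB      -> [3]
DUP      -> [3, 3]
SWAP     -> [3, 3]
PUSH -45 -> [3, 3, -45]
DUP      -> [3, 3, -45, -45]
SUB      -> [3, 3, 0]
MUL      -> [3, 0]
MUL      -> [0]
PUSH 12  -> [0, 12]
SUB      -> [-12]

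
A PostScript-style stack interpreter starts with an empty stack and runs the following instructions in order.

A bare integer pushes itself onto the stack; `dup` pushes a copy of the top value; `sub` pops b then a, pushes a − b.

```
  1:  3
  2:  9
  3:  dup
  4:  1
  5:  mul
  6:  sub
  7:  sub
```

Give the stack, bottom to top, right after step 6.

[3, 0]

3   : [3]
9   : [3, 9]
dup : [3, 9, 9]
1   : [3, 9, 9, 1]
mul : [3, 9, 9]
sub : [3, 0]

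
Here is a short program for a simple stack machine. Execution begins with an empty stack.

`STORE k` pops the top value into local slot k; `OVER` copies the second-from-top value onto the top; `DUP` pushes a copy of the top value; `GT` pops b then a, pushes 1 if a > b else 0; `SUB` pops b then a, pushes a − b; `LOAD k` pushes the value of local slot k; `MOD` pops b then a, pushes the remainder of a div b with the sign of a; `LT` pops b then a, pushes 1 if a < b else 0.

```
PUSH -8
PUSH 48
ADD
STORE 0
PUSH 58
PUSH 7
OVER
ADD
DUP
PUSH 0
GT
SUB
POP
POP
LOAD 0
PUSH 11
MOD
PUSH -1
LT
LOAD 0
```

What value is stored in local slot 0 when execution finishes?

PUSH -8 → [-8]
PUSH 48 → [-8, 48]
ADD     → [40]
STORE 0 → []
PUSH 58 → [58]
PUSH 7  → [58, 7]
OVER    → [58, 7, 58]
ADD     → [58, 65]
DUP     → [58, 65, 65]
PUSH 0  → [58, 65, 65, 0]
GT      → [58, 65, 1]
SUB     → [58, 64]
POP     → [58]
POP     → []
LOAD 0  → [40]
PUSH 11 → [40, 11]
MOD     → [7]
PUSH -1 → [7, -1]
LT      → [0]
LOAD 0  → [0, 40]

40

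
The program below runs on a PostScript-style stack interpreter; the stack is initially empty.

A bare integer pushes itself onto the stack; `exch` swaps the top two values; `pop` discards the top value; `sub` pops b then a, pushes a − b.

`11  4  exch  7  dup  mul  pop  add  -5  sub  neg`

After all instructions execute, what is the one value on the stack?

11   : [11]
4    : [11, 4]
exch : [4, 11]
7    : [4, 11, 7]
dup  : [4, 11, 7, 7]
mul  : [4, 11, 49]
pop  : [4, 11]
add  : [15]
-5   : [15, -5]
sub  : [20]
neg  : [-20]

-20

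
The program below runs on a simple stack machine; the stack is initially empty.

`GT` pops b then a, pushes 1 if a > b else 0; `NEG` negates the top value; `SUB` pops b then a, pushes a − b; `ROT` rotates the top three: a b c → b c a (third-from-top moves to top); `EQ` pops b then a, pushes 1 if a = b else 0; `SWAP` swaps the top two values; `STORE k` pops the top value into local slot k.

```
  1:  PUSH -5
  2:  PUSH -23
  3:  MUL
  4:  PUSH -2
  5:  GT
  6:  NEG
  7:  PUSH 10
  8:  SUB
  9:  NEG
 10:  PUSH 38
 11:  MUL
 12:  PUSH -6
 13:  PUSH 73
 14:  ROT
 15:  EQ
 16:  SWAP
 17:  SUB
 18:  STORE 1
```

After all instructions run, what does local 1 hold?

PUSH -5  -> [-5]
PUSH -23 -> [-5, -23]
MUL      -> [115]
PUSH -2  -> [115, -2]
GT       -> [1]
NEG      -> [-1]
PUSH 10  -> [-1, 10]
SUB      -> [-11]
NEG      -> [11]
PUSH 38  -> [11, 38]
MUL      -> [418]
PUSH -6  -> [418, -6]
PUSH 73  -> [418, -6, 73]
ROT      -> [-6, 73, 418]
EQ       -> [-6, 0]
SWAP     -> [0, -6]
SUB      -> [6]
STORE 1  -> []

6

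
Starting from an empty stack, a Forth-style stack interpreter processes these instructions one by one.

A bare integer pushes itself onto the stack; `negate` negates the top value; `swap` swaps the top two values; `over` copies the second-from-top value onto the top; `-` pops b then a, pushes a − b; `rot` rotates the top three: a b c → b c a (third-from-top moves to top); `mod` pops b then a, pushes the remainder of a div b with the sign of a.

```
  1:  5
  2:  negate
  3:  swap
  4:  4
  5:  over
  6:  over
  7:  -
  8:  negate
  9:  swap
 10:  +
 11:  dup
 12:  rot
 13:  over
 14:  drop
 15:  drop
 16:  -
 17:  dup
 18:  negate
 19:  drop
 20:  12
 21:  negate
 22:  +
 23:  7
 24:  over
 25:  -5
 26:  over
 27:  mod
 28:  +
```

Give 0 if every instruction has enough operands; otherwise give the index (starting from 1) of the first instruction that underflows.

5      → 5
negate → -5
swap  — needs 2 operands, stack has 1 → underflow

3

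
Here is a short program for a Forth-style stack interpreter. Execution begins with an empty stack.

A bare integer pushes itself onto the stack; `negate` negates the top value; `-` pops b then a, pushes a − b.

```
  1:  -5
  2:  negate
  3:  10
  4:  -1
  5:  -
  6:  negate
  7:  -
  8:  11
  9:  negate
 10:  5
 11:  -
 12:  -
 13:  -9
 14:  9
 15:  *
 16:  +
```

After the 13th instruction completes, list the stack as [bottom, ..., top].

-5     -> [-5]
negate -> [5]
10     -> [5, 10]
-1     -> [5, 10, -1]
-      -> [5, 11]
negate -> [5, -11]
-      -> [16]
11     -> [16, 11]
negate -> [16, -11]
5      -> [16, -11, 5]
-      -> [16, -16]
-      -> [32]
-9     -> [32, -9]

[32, -9]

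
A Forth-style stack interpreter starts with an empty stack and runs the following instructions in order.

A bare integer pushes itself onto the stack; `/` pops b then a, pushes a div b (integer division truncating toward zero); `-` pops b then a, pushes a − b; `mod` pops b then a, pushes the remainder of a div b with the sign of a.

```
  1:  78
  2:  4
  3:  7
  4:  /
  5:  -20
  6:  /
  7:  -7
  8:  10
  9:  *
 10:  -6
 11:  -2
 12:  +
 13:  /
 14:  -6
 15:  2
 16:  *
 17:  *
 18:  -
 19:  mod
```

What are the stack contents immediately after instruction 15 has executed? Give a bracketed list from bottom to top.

78   [78]
4    [78, 4]
7    [78, 4, 7]
/    [78, 0]
-20  [78, 0, -20]
/    [78, 0]
-7   [78, 0, -7]
10   [78, 0, -7, 10]
*    [78, 0, -70]
-6   [78, 0, -70, -6]
-2   [78, 0, -70, -6, -2]
+    [78, 0, -70, -8]
/    [78, 0, 8]
-6   [78, 0, 8, -6]
2    [78, 0, 8, -6, 2]

[78, 0, 8, -6, 2]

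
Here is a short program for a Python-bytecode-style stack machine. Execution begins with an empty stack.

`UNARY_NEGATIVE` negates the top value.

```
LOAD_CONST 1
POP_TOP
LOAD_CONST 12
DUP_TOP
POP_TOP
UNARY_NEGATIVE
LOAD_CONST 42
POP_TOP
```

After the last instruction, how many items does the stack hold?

1

LOAD_CONST 1   : 1
POP_TOP        : (empty)
LOAD_CONST 12  : 12
DUP_TOP        : 12 12
POP_TOP        : 12
UNARY_NEGATIVE : -12
LOAD_CONST 42  : -12 42
POP_TOP        : -12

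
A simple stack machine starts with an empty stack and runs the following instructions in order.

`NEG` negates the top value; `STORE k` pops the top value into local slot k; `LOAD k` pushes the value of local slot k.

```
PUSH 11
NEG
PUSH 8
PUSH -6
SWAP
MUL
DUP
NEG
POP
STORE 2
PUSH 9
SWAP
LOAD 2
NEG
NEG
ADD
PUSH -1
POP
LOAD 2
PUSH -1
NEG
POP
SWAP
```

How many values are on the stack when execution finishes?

PUSH 11 → 11
NEG     → -11
PUSH 8  → -11 8
PUSH -6 → -11 8 -6
SWAP    → -11 -6 8
MUL     → -11 -48
DUP     → -11 -48 -48
NEG     → -11 -48 48
POP     → -11 -48
STORE 2 → -11
PUSH 9  → -11 9
SWAP    → 9 -11
LOAD 2  → 9 -11 -48
NEG     → 9 -11 48
NEG     → 9 -11 -48
ADD     → 9 -59
PUSH -1 → 9 -59 -1
POP     → 9 -59
LOAD 2  → 9 -59 -48
PUSH -1 → 9 -59 -48 -1
NEG     → 9 -59 -48 1
POP     → 9 -59 -48
SWAP    → 9 -48 -59

3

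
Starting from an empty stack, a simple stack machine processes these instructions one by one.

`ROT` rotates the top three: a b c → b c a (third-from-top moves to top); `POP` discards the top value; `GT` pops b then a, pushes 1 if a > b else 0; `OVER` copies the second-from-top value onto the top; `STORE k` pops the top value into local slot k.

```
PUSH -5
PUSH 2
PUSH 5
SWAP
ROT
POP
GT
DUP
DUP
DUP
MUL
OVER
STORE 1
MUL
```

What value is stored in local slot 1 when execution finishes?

1

PUSH -5 → [-5]
PUSH 2  → [-5, 2]
PUSH 5  → [-5, 2, 5]
SWAP    → [-5, 5, 2]
ROT     → [5, 2, -5]
POP     → [5, 2]
GT      → [1]
DUP     → [1, 1]
DUP     → [1, 1, 1]
DUP     → [1, 1, 1, 1]
MUL     → [1, 1, 1]
OVER    → [1, 1, 1, 1]
STORE 1 → [1, 1, 1]
MUL     → [1, 1]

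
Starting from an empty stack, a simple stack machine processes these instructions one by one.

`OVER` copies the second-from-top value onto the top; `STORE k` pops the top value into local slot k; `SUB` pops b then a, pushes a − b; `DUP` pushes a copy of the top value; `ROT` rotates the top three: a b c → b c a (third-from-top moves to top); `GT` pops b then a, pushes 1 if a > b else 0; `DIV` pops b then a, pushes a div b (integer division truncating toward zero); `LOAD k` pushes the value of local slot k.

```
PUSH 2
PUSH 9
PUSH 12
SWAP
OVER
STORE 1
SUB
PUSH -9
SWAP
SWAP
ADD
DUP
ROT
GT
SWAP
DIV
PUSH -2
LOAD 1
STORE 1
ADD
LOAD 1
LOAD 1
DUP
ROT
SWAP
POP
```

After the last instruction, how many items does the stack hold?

3

PUSH 2   2
PUSH 9   2 9
PUSH 12  2 9 12
SWAP     2 12 9
OVER     2 12 9 12
STORE 1  2 12 9
SUB      2 3
PUSH -9  2 3 -9
SWAP     2 -9 3
SWAP     2 3 -9
ADD      2 -6
DUP      2 -6 -6
ROT      -6 -6 2
GT       -6 0
SWAP     0 -6
DIV      0
PUSH -2  0 -2
LOAD 1   0 -2 12
STORE 1  0 -2
ADD      -2
LOAD 1   -2 12
LOAD 1   -2 12 12
DUP      -2 12 12 12
ROT      -2 12 12 12
SWAP     -2 12 12 12
POP      -2 12 12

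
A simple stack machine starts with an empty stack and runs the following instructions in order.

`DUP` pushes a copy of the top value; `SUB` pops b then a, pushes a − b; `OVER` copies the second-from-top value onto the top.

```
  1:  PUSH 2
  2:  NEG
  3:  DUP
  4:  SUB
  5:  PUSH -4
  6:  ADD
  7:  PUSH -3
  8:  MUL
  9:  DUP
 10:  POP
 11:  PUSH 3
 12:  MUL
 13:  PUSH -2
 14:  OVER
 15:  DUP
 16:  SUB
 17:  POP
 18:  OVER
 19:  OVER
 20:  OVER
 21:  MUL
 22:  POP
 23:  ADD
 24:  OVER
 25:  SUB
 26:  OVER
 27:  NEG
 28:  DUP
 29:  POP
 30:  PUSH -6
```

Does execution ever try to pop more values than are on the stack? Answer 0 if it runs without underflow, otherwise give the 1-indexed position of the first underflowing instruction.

0

PUSH 2  → 2
NEG     → -2
DUP     → -2 -2
SUB     → 0
PUSH -4 → 0 -4
ADD     → -4
PUSH -3 → -4 -3
MUL     → 12
DUP     → 12 12
POP     → 12
PUSH 3  → 12 3
MUL     → 36
PUSH -2 → 36 -2
OVER    → 36 -2 36
DUP     → 36 -2 36 36
SUB     → 36 -2 0
POP     → 36 -2
OVER    → 36 -2 36
OVER    → 36 -2 36 -2
OVER    → 36 -2 36 -2 36
MUL     → 36 -2 36 -72
POP     → 36 -2 36
ADD     → 36 34
OVER    → 36 34 36
SUB     → 36 -2
OVER    → 36 -2 36
NEG     → 36 -2 -36
DUP     → 36 -2 -36 -36
POP     → 36 -2 -36
PUSH -6 → 36 -2 -36 -6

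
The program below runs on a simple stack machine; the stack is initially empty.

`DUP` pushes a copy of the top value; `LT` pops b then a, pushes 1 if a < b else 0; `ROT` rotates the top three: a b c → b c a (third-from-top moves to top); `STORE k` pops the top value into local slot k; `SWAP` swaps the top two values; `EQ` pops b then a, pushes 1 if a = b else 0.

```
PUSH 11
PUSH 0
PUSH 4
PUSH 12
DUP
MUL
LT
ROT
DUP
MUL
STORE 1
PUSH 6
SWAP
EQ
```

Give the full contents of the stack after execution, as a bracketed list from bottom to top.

PUSH 11 -> [11]
PUSH 0  -> [11, 0]
PUSH 4  -> [11, 0, 4]
PUSH 12 -> [11, 0, 4, 12]
DUP     -> [11, 0, 4, 12, 12]
MUL     -> [11, 0, 4, 144]
LT      -> [11, 0, 1]
ROT     -> [0, 1, 11]
DUP     -> [0, 1, 11, 11]
MUL     -> [0, 1, 121]
STORE 1 -> [0, 1]
PUSH 6  -> [0, 1, 6]
SWAP    -> [0, 6, 1]
EQ      -> [0, 0]

[0, 0]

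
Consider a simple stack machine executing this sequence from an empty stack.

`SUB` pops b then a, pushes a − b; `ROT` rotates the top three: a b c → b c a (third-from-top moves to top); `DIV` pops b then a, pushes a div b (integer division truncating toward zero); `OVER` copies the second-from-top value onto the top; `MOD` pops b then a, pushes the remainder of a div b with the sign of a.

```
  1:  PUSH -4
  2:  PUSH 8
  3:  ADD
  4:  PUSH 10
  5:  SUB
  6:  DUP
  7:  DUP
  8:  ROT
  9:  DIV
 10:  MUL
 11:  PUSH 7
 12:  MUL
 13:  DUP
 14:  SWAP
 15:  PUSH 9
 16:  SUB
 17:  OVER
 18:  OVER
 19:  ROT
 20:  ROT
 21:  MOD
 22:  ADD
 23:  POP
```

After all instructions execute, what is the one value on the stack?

-42

PUSH -4 -> [-4]
PUSH 8  -> [-4, 8]
ADD     -> [4]
PUSH 10 -> [4, 10]
SUB     -> [-6]
DUP     -> [-6, -6]
DUP     -> [-6, -6, -6]
ROT     -> [-6, -6, -6]
DIV     -> [-6, 1]
MUL     -> [-6]
PUSH 7  -> [-6, 7]
MUL     -> [-42]
DUP     -> [-42, -42]
SWAP    -> [-42, -42]
PUSH 9  -> [-42, -42, 9]
SUB     -> [-42, -51]
OVER    -> [-42, -51, -42]
OVER    -> [-42, -51, -42, -51]
ROT     -> [-42, -42, -51, -51]
ROT     -> [-42, -51, -51, -42]
MOD     -> [-42, -51, -9]
ADD     -> [-42, -60]
POP     -> [-42]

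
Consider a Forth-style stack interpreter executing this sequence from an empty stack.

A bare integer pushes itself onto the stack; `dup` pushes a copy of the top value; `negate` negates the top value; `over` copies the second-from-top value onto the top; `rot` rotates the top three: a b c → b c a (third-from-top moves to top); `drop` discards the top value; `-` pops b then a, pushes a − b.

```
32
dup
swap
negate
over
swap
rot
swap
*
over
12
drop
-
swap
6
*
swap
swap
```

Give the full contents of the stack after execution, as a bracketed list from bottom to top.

[-1056, 192]

32     : 32
dup    : 32 32
swap   : 32 32
negate : 32 -32
over   : 32 -32 32
swap   : 32 32 -32
rot    : 32 -32 32
swap   : 32 32 -32
*      : 32 -1024
over   : 32 -1024 32
12     : 32 -1024 32 12
drop   : 32 -1024 32
-      : 32 -1056
swap   : -1056 32
6      : -1056 32 6
*      : -1056 192
swap   : 192 -1056
swap   : -1056 192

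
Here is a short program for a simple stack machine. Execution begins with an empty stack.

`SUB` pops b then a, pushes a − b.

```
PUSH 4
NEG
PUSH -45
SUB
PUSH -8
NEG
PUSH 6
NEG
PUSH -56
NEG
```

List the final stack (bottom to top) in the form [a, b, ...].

PUSH 4    [4]
NEG       [-4]
PUSH -45  [-4, -45]
SUB       [41]
PUSH -8   [41, -8]
NEG       [41, 8]
PUSH 6    [41, 8, 6]
NEG       [41, 8, -6]
PUSH -56  [41, 8, -6, -56]
NEG       [41, 8, -6, 56]

[41, 8, -6, 56]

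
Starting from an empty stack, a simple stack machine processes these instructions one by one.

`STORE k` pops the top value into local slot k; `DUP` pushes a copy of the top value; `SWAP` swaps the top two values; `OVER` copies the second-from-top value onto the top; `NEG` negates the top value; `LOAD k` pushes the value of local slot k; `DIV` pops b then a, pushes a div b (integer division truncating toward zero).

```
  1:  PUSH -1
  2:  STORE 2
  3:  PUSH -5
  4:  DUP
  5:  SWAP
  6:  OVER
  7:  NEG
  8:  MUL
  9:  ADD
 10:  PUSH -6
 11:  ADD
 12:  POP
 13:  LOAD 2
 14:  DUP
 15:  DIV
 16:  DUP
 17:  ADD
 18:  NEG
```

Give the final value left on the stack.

PUSH -1 → [-1]
STORE 2 → []
PUSH -5 → [-5]
DUP     → [-5, -5]
SWAP    → [-5, -5]
OVER    → [-5, -5, -5]
NEG     → [-5, -5, 5]
MUL     → [-5, -25]
ADD     → [-30]
PUSH -6 → [-30, -6]
ADD     → [-36]
POP     → []
LOAD 2  → [-1]
DUP     → [-1, -1]
DIV     → [1]
DUP     → [1, 1]
ADD     → [2]
NEG     → [-2]

-2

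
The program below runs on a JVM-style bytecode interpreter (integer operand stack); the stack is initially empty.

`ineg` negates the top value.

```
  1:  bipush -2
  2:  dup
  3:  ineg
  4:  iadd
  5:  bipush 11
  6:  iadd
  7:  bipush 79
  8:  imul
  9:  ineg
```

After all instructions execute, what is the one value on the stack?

bipush -2 -> -2
dup       -> -2 -2
ineg      -> -2 2
iadd      -> 0
bipush 11 -> 0 11
iadd      -> 11
bipush 79 -> 11 79
imul      -> 869
ineg      -> -869

-869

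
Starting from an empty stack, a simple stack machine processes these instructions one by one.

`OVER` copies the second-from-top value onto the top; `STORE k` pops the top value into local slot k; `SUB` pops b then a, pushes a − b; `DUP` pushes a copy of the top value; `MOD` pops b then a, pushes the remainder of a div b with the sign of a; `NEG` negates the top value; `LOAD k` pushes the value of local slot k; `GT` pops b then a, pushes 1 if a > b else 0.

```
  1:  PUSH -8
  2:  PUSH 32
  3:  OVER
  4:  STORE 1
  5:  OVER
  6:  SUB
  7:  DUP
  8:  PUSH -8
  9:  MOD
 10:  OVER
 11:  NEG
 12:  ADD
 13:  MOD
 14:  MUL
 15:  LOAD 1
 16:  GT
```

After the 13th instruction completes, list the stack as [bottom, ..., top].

PUSH -8 : -8
PUSH 32 : -8 32
OVER    : -8 32 -8
STORE 1 : -8 32
OVER    : -8 32 -8
SUB     : -8 40
DUP     : -8 40 40
PUSH -8 : -8 40 40 -8
MOD     : -8 40 0
OVER    : -8 40 0 40
NEG     : -8 40 0 -40
ADD     : -8 40 -40
MOD     : -8 0

[-8, 0]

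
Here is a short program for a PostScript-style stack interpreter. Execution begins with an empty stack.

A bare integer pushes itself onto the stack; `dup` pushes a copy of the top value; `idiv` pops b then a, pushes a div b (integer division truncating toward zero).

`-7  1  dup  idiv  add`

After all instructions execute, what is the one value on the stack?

-6

-7   → [-7]
1    → [-7, 1]
dup  → [-7, 1, 1]
idiv → [-7, 1]
add  → [-6]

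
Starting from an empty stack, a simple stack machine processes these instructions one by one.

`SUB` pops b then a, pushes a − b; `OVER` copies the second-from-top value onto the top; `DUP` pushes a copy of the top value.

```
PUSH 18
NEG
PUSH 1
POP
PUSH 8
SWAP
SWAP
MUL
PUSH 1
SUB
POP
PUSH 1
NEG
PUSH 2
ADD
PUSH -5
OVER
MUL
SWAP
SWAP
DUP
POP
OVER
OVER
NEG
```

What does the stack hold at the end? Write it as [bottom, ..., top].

[1, -5, 1, 5]

PUSH 18 : [18]
NEG     : [-18]
PUSH 1  : [-18, 1]
POP     : [-18]
PUSH 8  : [-18, 8]
SWAP    : [8, -18]
SWAP    : [-18, 8]
MUL     : [-144]
PUSH 1  : [-144, 1]
SUB     : [-145]
POP     : []
PUSH 1  : [1]
NEG     : [-1]
PUSH 2  : [-1, 2]
ADD     : [1]
PUSH -5 : [1, -5]
OVER    : [1, -5, 1]
MUL     : [1, -5]
SWAP    : [-5, 1]
SWAP    : [1, -5]
DUP     : [1, -5, -5]
POP     : [1, -5]
OVER    : [1, -5, 1]
OVER    : [1, -5, 1, -5]
NEG     : [1, -5, 1, 5]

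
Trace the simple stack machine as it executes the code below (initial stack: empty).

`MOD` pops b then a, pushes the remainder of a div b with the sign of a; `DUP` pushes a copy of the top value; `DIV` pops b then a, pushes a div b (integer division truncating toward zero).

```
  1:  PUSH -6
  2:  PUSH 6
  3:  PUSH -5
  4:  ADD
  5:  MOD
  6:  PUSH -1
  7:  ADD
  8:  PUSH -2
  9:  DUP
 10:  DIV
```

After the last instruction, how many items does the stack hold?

2

PUSH -6 : [-6]
PUSH 6  : [-6, 6]
PUSH -5 : [-6, 6, -5]
ADD     : [-6, 1]
MOD     : [0]
PUSH -1 : [0, -1]
ADD     : [-1]
PUSH -2 : [-1, -2]
DUP     : [-1, -2, -2]
DIV     : [-1, 1]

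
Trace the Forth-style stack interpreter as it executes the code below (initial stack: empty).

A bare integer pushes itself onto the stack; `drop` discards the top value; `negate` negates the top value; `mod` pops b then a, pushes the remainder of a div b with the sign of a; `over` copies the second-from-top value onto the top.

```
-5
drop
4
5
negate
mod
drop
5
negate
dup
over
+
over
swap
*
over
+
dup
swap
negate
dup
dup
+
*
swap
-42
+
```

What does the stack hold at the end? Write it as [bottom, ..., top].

[-5, 4050, 3]

-5     : [-5]
drop   : []
4      : [4]
5      : [4, 5]
negate : [4, -5]
mod    : [4]
drop   : []
5      : [5]
negate : [-5]
dup    : [-5, -5]
over   : [-5, -5, -5]
+      : [-5, -10]
over   : [-5, -10, -5]
swap   : [-5, -5, -10]
*      : [-5, 50]
over   : [-5, 50, -5]
+      : [-5, 45]
dup    : [-5, 45, 45]
swap   : [-5, 45, 45]
negate : [-5, 45, -45]
dup    : [-5, 45, -45, -45]
dup    : [-5, 45, -45, -45, -45]
+      : [-5, 45, -45, -90]
*      : [-5, 45, 4050]
swap   : [-5, 4050, 45]
-42    : [-5, 4050, 45, -42]
+      : [-5, 4050, 3]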